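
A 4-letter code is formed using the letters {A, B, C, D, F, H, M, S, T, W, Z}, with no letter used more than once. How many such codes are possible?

7920

This is a permutation of 4 out of 11: P(11,4) = 11!/7!.
That product is 11 × 10 × 9 × 8 = 7920.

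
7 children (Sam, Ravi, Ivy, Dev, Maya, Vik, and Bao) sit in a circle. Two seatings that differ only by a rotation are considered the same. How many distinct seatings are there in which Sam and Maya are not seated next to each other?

480

Without the restriction there are (6)! = 720 seatings.
Seatings with Sam beside Maya: treat them as a block with 2 internal orders, giving 2 × (5)! = 240.
Subtracting, 720 − 240 = 480.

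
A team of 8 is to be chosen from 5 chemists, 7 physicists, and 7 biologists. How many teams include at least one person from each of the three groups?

With no constraint there are C(19,8) = 75582 possible selections.
Selections missing a whole group: no chemists → C(14,8) = 3003; no physicists → C(12,8) = 495; no biologists → C(12,8) = 495.
Add back selections omitting two groups (i.e. drawn from a single group): C(5,8) + C(7,8) + C(7,8) = 0.
By inclusion–exclusion: 75582 − 3993 + 0 = 71589.

71589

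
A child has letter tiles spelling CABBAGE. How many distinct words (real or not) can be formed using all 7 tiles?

The 7 letters of CABBAGE have repeats: A appearing twice and B appearing twice.
The number of distinct arrangements is 7!/(2!·2!) = 5040/4 = 1260.

1260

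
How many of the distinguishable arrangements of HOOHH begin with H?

6

Fix H in the first position and arrange the remaining 4 letters.
Those 4 letters have H appearing twice and O appearing twice, giving (4)!/(2!·2!) = 6.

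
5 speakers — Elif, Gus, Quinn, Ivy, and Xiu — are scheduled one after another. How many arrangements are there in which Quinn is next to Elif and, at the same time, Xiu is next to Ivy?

24

Treat {Quinn,Elif} as one block (2 orders) and {Xiu,Ivy} as another (2 orders).
That leaves 3 units to arrange: 2 × 2 × 3! = 4 × 6 = 24.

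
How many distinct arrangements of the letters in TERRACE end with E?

Fix E in the last position and arrange the remaining 6 letters.
Those 6 letters have R appearing twice, giving (6)!/(2!) = 360.

360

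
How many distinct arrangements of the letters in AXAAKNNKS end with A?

5040

Fix A in the last position and arrange the remaining 8 letters.
Those 8 letters have A appearing twice, K appearing twice, and N appearing twice, giving (8)!/(2!·2!·2!) = 5040.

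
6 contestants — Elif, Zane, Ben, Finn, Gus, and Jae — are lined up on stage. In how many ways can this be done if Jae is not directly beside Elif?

Of the 6! = 720 arrangements, those with Jae and Elif adjacent number 2 × 5! = 240 (treat the pair as a block with 2 internal orders).
So 720 − 240 = 480 arrangements keep them apart.

480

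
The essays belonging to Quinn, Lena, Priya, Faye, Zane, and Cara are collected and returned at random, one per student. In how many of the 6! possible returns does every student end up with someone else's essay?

Let Aᵢ be the assignments in which student i gets their own essay. We want the size of the complement of A₁∪…∪A_6.
By inclusion–exclusion this is Σ_{j=0}^{6} (−1)^j C(6,j)·(6−j)!.
Computing: 720 − 720 + 360 − 120 + 30 − 6 + 1 = 265.

265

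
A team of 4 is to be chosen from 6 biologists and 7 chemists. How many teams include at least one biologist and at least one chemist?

665

Unrestricted: C(13,4) = 715 ways to pick any 4 of the 13.
Subtract selections that omit an entire group: no biologists → C(7,4) = 35; no chemists → C(6,4) = 15.
Both groups omitted at once is impossible, so 715 − 50 = 665.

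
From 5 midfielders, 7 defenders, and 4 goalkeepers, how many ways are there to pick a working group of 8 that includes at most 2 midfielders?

Split by how many midfielders are chosen (0 through 2).
Sum: C(5,0)·C(11,8) + C(5,1)·C(11,7) + C(5,2)·C(11,6) = 165 + 1650 + 4620 = 6435.

6435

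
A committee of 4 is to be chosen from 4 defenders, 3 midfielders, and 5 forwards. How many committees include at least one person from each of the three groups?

Total 4-person selections from all 12: C(12,4) = 495.
Selections missing a whole group: no defenders → C(8,4) = 70; no midfielders → C(9,4) = 126; no forwards → C(7,4) = 35.
Add back selections omitting two groups (i.e. drawn from a single group): C(4,4) + C(3,4) + C(5,4) = 6.
By inclusion–exclusion: 495 − 231 + 6 = 270.

270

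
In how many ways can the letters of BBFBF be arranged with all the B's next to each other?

3

Treat the 3 copies of B as a single block. The multiset to arrange is then {BBB, F, F}, 3 items in all.
That gives (3)!/(2!) = 3 arrangements.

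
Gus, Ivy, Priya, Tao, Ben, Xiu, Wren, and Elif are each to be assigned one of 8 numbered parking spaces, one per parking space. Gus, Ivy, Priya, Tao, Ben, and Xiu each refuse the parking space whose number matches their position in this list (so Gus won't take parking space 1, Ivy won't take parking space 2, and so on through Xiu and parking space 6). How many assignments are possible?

18806

Let Aᵢ (for 1 ≤ i ≤ 6) be the placements that put person i in their forbidden parking space. Any j of these fix j positions, leaving (8−j)! ways to fill the rest, and there are C(6,j) ways to pick which j.
By inclusion–exclusion, the number of valid placements is Σ_{j=0}^{6} (−1)^j C(6,j)·(8−j)!.
Computing: 40320 − 30240 + 10800 − 2400 + 360 − 36 + 2 = 18806.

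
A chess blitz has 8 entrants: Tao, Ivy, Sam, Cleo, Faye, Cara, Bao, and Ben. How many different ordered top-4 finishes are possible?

1680

This is an ordered selection of 4 from 8: P(8,4).
That gives 8 × 7 × 6 × 5 = 1680.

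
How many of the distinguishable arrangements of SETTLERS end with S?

1260

With the last slot taken by S, it remains to arrange the other 7 letters (ETTLERS).
Those 7 letters have E appearing twice and T appearing twice, giving (7)!/(2!·2!) = 1260.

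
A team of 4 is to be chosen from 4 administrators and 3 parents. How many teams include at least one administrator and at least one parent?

34

Total 4-person selections from all 7: C(7,4) = 35.
Subtract selections that omit an entire group: no administrators → C(3,4) = 0; no parents → C(4,4) = 1.
Both groups omitted at once is impossible, so 35 − 1 = 34.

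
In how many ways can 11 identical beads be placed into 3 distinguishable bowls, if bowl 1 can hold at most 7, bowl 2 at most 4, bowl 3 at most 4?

By stars and bars, unrestricted non-negative solutions to x_1+…+x_3 = 11 number C(11+2,2) = 78.
Subtract solutions that violate a single cap (substitute x_i' = x_i − (cap_i+1)): x_1 ≥ 8 gives C(5,2) = 10; x_2 ≥ 5 gives C(8,2) = 28; x_3 ≥ 5 gives C(8,2) = 28. Together 66.
Add back pairs where two caps are both exceeded: 0 + 0 + 3 = 3.
By inclusion–exclusion the count is 78 − 66 + 3 = 15.

15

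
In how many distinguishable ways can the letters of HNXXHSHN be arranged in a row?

The 8 letters of HNXXHSHN have repeats: H appearing 3 times, N appearing twice, and X appearing twice.
The number of distinct arrangements is 8!/(3!·2!·2!) = 40320/24 = 1680.

1680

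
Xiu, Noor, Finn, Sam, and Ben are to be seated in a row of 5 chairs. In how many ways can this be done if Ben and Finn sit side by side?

48

Treat {Ben, Finn} as a single unit. There are 4 units to order, and the pair itself can be ordered 2 ways.
So the count is 2·(4)! = 48.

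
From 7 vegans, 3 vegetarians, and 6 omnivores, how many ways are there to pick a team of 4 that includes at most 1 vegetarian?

1573

Split by how many vegetarians are chosen (0 through 1).
Sum: C(3,0)·C(13,4) + C(3,1)·C(13,3) = 715 + 858 = 1573.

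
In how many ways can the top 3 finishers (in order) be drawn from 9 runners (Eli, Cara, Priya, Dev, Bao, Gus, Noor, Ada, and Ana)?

This is an ordered selection of 3 from 9: P(9,3).
That gives 9 × 8 × 7 = 504.

504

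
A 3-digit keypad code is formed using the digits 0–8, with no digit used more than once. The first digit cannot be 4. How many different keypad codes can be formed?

The first digit has 9−1 = 8 choices (anything except 4).
The remaining 2 digits are filled from the other 8 symbols without repetition: 8 × 7 = 56.
Total: 8 × 56 = 448.

448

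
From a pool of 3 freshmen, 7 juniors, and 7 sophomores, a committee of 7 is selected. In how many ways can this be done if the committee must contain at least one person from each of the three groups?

15778

With no constraint there are C(17,7) = 19448 possible selections.
Subtract selections that omit an entire group: no freshmen → C(14,7) = 3432; no juniors → C(10,7) = 120; no sophomores → C(10,7) = 120.
Add back selections omitting two groups (i.e. drawn from a single group): C(3,7) + C(7,7) + C(7,7) = 2.
By inclusion–exclusion: 19448 − 3672 + 2 = 15778.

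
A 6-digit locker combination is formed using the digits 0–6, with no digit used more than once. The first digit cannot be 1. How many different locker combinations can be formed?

4320

The first digit has 7−1 = 6 choices (anything except 1).
The remaining 5 digits are filled from the other 6 symbols without repetition: 6 × 5 × 4 × 3 × 2 = 720.
Total: 6 × 720 = 4320.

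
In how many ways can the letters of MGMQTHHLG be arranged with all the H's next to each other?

Treat the 2 copies of H as a single block. The multiset to arrange is then {HH, G, G, L, M, M, Q, T}, 8 items in all.
That gives (8)!/(2!·2!) = 10080 arrangements.

10080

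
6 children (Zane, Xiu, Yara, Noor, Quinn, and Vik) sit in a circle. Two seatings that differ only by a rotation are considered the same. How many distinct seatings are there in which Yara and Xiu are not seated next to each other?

All circular seatings of 6 people number (5)! = 120.
Seatings with Yara beside Xiu: treat them as a block with 2 internal orders, giving 2 × (4)! = 48.
Subtracting, 120 − 48 = 72.

72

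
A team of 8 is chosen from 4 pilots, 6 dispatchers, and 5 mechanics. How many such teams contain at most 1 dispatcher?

225

Split by how many dispatchers are chosen (0 through 1).
Sum: C(6,0)·C(9,8) + C(6,1)·C(9,7) = 9 + 216 = 225.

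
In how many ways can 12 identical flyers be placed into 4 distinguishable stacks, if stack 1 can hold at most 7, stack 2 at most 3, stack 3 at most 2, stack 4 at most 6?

Ignoring the caps, the number of non-negative solutions to x_1+…+x_4 = 12 is C(15,3) = 455.
Subtract solutions that violate a single cap (substitute x_i' = x_i − (cap_i+1)): x_1 ≥ 8 gives C(7,3) = 35; x_2 ≥ 4 gives C(11,3) = 165; x_3 ≥ 3 gives C(12,3) = 220; x_4 ≥ 7 gives C(8,3) = 56. Together 476.
Add back pairs where two caps are both exceeded: 1 + 4 + 0 + 56 + 4 + 10 = 75.
By inclusion–exclusion the count is 455 − 476 + 75 = 54.

54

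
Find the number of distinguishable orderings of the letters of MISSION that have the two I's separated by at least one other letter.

900

There are 7!/(2!·2!) = 1260 arrangements of MISSION in total.
If the two I's are adjacent, glue them into one block, leaving 6 items to arrange: (6)!/(2!) = 360 ways.
Hence 1260 − 360 = 900.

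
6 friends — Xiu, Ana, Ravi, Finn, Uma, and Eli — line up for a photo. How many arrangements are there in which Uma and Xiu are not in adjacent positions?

There are 6! = 720 arrangements in all. If Uma and Xiu are adjacent, merging them into one block gives 2·(5)! = 240 arrangements.
Complementary counting: 720 − 240 = 480.

480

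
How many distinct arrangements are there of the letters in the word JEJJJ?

5

The 5 letters of JEJJJ have repeats: J appearing 4 times.
Dividing 5! = 120 by 4! = 24 for the repeated letters gives 5.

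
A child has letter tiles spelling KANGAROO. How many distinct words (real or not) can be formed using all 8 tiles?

Letter multiplicities in KANGAROO: A×2, G×1, K×1, N×1, O×2, R×1.
Dividing 8! = 40320 by 2!·2! = 4 for the repeated letters gives 10080.

10080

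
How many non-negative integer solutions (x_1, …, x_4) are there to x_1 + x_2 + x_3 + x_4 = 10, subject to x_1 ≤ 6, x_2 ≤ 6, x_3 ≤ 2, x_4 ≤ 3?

64

Without the upper bounds there are C(13,3) = 286 ways to split 10 among 4 variables.
Subtract solutions that violate a single cap (substitute x_i' = x_i − (cap_i+1)): x_1 ≥ 7 gives C(6,3) = 20; x_2 ≥ 7 gives C(6,3) = 20; x_3 ≥ 3 gives C(10,3) = 120; x_4 ≥ 4 gives C(9,3) = 84. Together 244.
Add back pairs where two caps are both exceeded: 0 + 1 + 0 + 1 + 0 + 20 = 22.
By inclusion–exclusion the count is 286 − 244 + 22 = 64.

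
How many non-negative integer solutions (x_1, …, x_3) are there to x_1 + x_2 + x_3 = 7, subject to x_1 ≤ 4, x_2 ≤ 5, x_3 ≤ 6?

26

By stars and bars, unrestricted non-negative solutions to x_1+…+x_3 = 7 number C(7+2,2) = 36.
Subtract solutions that violate a single cap (substitute x_i' = x_i − (cap_i+1)): x_1 ≥ 5 gives C(4,2) = 6; x_2 ≥ 6 gives C(3,2) = 3; x_3 ≥ 7 gives C(2,2) = 1. Together 10.
No two caps can be exceeded simultaneously, so the pair terms are all 0.
By inclusion–exclusion the count is 36 − 10 + 0 = 26.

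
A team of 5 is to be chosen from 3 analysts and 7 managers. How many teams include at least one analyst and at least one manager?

Total 5-person selections from all 10: C(10,5) = 252.
Subtract selections that omit an entire group: no analysts → C(7,5) = 21; no managers → C(3,5) = 0.
Both groups omitted at once is impossible, so 252 − 21 = 231.

231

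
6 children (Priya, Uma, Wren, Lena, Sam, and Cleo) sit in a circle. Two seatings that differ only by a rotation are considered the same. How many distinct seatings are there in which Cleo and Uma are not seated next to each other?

Without the restriction there are (5)! = 120 seatings.
Those with Cleo next to Uma: fuse the pair into one unit and seat 5 units around a circle — 2·(4)! = 48.
Subtracting, 120 − 48 = 72.

72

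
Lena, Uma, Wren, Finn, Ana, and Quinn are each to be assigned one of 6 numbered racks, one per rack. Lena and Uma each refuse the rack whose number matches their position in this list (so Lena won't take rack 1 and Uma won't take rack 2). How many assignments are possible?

Let Aᵢ (for i ∈ {1, 2}) be the placements that put person i in their forbidden rack. Any j of these fix j positions, leaving (6−j)! ways to fill the rest, and there are C(2,j) ways to pick which j.
By inclusion–exclusion, the number of valid placements is Σ_{j=0}^{2} (−1)^j C(2,j)·(6−j)!.
Computing: 720 − 240 + 24 = 504.

504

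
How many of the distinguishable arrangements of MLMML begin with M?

6

Fix M in the first position and arrange the remaining 4 letters.
Those 4 letters have L appearing twice and M appearing twice, giving (4)!/(2!·2!) = 6.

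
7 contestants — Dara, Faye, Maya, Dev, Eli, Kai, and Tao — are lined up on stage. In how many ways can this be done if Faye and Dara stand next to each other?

1440

Glue Faye and Dara into one block (2 internal orders), leaving 6 units to arrange in a row.
That gives 2 × 6! = 2 × 720 = 1440.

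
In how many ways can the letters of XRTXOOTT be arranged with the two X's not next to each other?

Total arrangements of XRTXOOTT: 8!/(3!·2!·2!) = 1680.
If the two X's are adjacent, glue them into one block, leaving 7 items to arrange: (7)!/(3!·2!) = 420 ways.
Subtracting, 1680 − 420 = 1260 arrangements keep the X's apart.

1260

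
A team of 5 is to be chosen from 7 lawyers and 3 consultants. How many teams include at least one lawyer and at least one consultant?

231

Total 5-person selections from all 10: C(10,5) = 252.
Selections missing a whole group: no lawyers → C(3,5) = 0; no consultants → C(7,5) = 21.
Both groups omitted at once is impossible, so 252 − 21 = 231.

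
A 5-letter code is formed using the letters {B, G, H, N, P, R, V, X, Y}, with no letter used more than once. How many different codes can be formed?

Choose and order 5 of the 9 symbols: the first letter has 9 options, the next 8, and so on down to 5.
9 × 8 × 7 × 6 × 5 = 15120.

15120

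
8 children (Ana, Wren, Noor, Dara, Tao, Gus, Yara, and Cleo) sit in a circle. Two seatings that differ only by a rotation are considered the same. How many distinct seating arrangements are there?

Seat Ana anywhere (absorbing the rotational symmetry), then permute the other 7: (7)! = 5040.

5040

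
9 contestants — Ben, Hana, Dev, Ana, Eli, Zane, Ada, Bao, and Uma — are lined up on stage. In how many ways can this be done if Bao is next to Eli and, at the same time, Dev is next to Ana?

Treat {Bao,Eli} as one block (2 orders) and {Dev,Ana} as another (2 orders).
That leaves 7 units to arrange: 2 × 2 × 7! = 4 × 5040 = 20160.

20160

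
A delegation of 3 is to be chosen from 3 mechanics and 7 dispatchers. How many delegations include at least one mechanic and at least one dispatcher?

84

Total 3-person selections from all 10: C(10,3) = 120.
Selections missing a whole group: no mechanics → C(7,3) = 35; no dispatchers → C(3,3) = 1.
Both groups omitted at once is impossible, so 120 − 36 = 84.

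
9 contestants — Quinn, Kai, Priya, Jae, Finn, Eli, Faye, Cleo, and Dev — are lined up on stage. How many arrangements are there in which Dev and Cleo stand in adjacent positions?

Treat {Dev, Cleo} as a single unit. There are 8 units to order, and the pair itself can be ordered 2 ways.
So the count is 2·(8)! = 80640.

80640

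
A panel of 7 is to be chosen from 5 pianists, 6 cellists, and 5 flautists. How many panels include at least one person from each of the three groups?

Unrestricted: C(16,7) = 11440 ways to pick any 7 of the 16.
Selections missing a whole group: no pianists → C(11,7) = 330; no cellists → C(10,7) = 120; no flautists → C(11,7) = 330.
Add back selections omitting two groups (i.e. drawn from a single group): C(5,7) + C(6,7) + C(5,7) = 0.
By inclusion–exclusion: 11440 − 780 + 0 = 10660.

10660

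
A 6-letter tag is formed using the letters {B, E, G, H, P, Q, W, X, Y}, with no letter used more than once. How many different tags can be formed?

60480

With no repetition, fill the 6 letters in order: 9 choices, then 8, down to 4.
9 × 8 × 7 × 6 × 5 × 4 = 60480.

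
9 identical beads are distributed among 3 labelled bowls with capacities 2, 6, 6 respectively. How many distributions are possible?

Ignoring the caps, the number of non-negative solutions to x_1+…+x_3 = 9 is C(11,2) = 55.
Subtract solutions that violate a single cap (substitute x_i' = x_i − (cap_i+1)): x_1 ≥ 3 gives C(8,2) = 28; x_2 ≥ 7 gives C(4,2) = 6; x_3 ≥ 7 gives C(4,2) = 6. Together 40.
No two caps can be exceeded simultaneously, so the pair terms are all 0.
By inclusion–exclusion the count is 55 − 40 + 0 = 15.

15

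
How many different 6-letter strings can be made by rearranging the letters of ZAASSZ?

90

ZAASSZ has 6 letters with A appearing twice, S appearing twice, and Z appearing twice.
The number of distinct arrangements is 6!/(2!·2!·2!) = 720/8 = 90.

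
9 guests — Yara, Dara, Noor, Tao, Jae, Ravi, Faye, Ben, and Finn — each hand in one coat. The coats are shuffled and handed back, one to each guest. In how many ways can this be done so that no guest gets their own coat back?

133496

Let Aᵢ be the assignments in which guest i gets their own coat. We want the size of the complement of A₁∪…∪A_9.
By inclusion–exclusion this is Σ_{j=0}^{9} (−1)^j C(9,j)·(9−j)!.
Computing: 362880 − 362880 + 181440 − 60480 + 15120 − 3024 + 504 − 72 + 9 − 1 = 133496.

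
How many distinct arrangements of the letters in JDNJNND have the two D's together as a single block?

60

Treat the 2 copies of D as a single block. The multiset to arrange is then {DD, J, J, N, N, N}, 6 items in all.
That gives (6)!/(3!·2!) = 60 arrangements.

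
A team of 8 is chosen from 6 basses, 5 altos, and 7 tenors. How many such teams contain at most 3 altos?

39897

Split by how many altos are chosen (0 through 3).
Sum: C(5,0)·C(13,8) + C(5,1)·C(13,7) + C(5,2)·C(13,6) + C(5,3)·C(13,5) = 1287 + 8580 + 17160 + 12870 = 39897.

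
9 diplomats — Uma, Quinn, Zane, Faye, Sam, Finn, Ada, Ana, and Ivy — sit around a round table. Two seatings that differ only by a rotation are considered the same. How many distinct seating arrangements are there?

40320

Around a circle, 9 distinct people have 9!/9 = (8)! = 40320 rotationally distinct seatings.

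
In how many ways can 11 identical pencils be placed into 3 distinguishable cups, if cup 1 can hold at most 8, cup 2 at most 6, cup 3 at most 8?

51

Ignoring the caps, the number of non-negative solutions to x_1+…+x_3 = 11 is C(13,2) = 78.
Subtract solutions that violate a single cap (substitute x_i' = x_i − (cap_i+1)): x_1 ≥ 9 gives C(4,2) = 6; x_2 ≥ 7 gives C(6,2) = 15; x_3 ≥ 9 gives C(4,2) = 6. Together 27.
No two caps can be exceeded simultaneously, so the pair terms are all 0.
By inclusion–exclusion the count is 78 − 27 + 0 = 51.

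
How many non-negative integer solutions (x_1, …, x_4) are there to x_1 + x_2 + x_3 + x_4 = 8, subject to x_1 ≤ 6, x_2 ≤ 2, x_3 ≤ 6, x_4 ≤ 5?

Ignoring the caps, the number of non-negative solutions to x_1+…+x_4 = 8 is C(11,3) = 165.
Subtract solutions that violate a single cap (substitute x_i' = x_i − (cap_i+1)): x_1 ≥ 7 gives C(4,3) = 4; x_2 ≥ 3 gives C(8,3) = 56; x_3 ≥ 7 gives C(4,3) = 4; x_4 ≥ 6 gives C(5,3) = 10. Together 74.
No two caps can be exceeded simultaneously, so the pair terms are all 0.
By inclusion–exclusion the count is 165 − 74 + 0 = 91.

91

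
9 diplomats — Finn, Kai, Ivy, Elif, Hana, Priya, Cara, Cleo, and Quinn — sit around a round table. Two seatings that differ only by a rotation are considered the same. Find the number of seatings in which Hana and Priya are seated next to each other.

Treat {Hana, Priya} as one unit (2 internal orders) and seat the resulting 8 units around the table: (7)! circular arrangements.
So 2 × (7)! = 2 × 5040 = 10080.

10080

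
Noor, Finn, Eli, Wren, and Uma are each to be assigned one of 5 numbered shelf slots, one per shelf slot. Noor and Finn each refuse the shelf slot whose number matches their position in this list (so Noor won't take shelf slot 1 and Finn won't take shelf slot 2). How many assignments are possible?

Let Aᵢ (for i ∈ {1, 2}) be the placements that put person i in their forbidden shelf slot. Any j of these fix j positions, leaving (5−j)! ways to fill the rest, and there are C(2,j) ways to pick which j.
By inclusion–exclusion, the number of valid placements is Σ_{j=0}^{2} (−1)^j C(2,j)·(5−j)!.
Computing: 120 − 48 + 6 = 78.

78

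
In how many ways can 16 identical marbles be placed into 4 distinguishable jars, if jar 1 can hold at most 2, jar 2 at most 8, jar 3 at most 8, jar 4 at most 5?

Ignoring the caps, the number of non-negative solutions to x_1+…+x_4 = 16 is C(19,3) = 969.
Subtract solutions that violate a single cap (substitute x_i' = x_i − (cap_i+1)): x_1 ≥ 3 gives C(16,3) = 560; x_2 ≥ 9 gives C(10,3) = 120; x_3 ≥ 9 gives C(10,3) = 120; x_4 ≥ 6 gives C(13,3) = 286. Together 1086.
Add back pairs where two caps are both exceeded: 35 + 35 + 120 + 0 + 4 + 4 = 198.
By inclusion–exclusion the count is 969 − 1086 + 198 = 81.

81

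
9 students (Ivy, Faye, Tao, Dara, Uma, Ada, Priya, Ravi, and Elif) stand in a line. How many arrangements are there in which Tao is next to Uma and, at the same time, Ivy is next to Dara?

20160

Treat {Tao,Uma} as one block (2 orders) and {Ivy,Dara} as another (2 orders).
That leaves 7 units to arrange: 2 × 2 × 7! = 4 × 5040 = 20160.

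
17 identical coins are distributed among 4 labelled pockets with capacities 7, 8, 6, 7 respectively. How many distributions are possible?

279

By stars and bars, unrestricted non-negative solutions to x_1+…+x_4 = 17 number C(17+3,3) = 1140.
Subtract solutions that violate a single cap (substitute x_i' = x_i − (cap_i+1)): x_1 ≥ 8 gives C(12,3) = 220; x_2 ≥ 9 gives C(11,3) = 165; x_3 ≥ 7 gives C(13,3) = 286; x_4 ≥ 8 gives C(12,3) = 220. Together 891.
Add back pairs where two caps are both exceeded: 1 + 10 + 4 + 4 + 1 + 10 = 30.
By inclusion–exclusion the count is 1140 − 891 + 30 = 279.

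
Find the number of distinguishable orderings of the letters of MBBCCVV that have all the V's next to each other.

180

Treat the 2 copies of V as a single block. The multiset to arrange is then {VV, B, B, C, C, M}, 6 items in all.
That gives (6)!/(2!·2!) = 180 arrangements.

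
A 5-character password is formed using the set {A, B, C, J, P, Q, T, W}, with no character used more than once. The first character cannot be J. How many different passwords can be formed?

The first character has 8−1 = 7 choices (anything except J).
The remaining 4 characters are filled from the other 7 symbols without repetition: 7 × 6 × 5 × 4 = 840.
Total: 7 × 840 = 5880.

5880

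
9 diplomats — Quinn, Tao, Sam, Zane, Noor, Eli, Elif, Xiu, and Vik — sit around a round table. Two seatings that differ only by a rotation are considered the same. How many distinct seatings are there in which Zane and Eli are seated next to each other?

Glue Zane and Eli into a block (2 internal orders). Seating 8 units around a circle gives (7)! arrangements.
So 2 × (7)! = 2 × 5040 = 10080.

10080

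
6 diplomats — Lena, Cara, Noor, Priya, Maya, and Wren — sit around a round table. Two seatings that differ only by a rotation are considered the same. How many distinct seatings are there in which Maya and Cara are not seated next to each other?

72

Without the restriction there are (5)! = 120 seatings.
Seatings with Maya beside Cara: treat them as a block with 2 internal orders, giving 2 × (4)! = 48.
Subtracting, 120 − 48 = 72.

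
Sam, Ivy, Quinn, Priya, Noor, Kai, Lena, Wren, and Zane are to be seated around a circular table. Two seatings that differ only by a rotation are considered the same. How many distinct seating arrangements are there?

40320

Around a circle, 9 distinct people have 9!/9 = (8)! = 40320 rotationally distinct seatings.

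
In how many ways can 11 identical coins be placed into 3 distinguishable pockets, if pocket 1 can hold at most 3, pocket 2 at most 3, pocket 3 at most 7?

Ignoring the caps, the number of non-negative solutions to x_1+…+x_3 = 11 is C(13,2) = 78.
Subtract solutions that violate a single cap (substitute x_i' = x_i − (cap_i+1)): x_1 ≥ 4 gives C(9,2) = 36; x_2 ≥ 4 gives C(9,2) = 36; x_3 ≥ 8 gives C(5,2) = 10. Together 82.
Add back pairs where two caps are both exceeded: 10 + 0 + 0 = 10.
By inclusion–exclusion the count is 78 − 82 + 10 = 6.

6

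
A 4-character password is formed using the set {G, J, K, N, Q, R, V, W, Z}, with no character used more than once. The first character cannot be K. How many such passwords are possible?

The first character has 9−1 = 8 choices (anything except K).
The remaining 3 characters are filled from the other 8 symbols without repetition: 8 × 7 × 6 = 336.
Total: 8 × 336 = 2688.

2688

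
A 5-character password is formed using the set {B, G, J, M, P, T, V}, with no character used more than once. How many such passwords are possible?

2520

This is a permutation of 5 out of 7: P(7,5) = 7!/2!.
7 × 6 × 5 × 4 × 3 = 2520.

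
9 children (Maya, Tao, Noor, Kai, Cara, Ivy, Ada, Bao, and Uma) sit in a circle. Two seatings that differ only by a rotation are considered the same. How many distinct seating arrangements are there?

40320

Fix one person's seat to break rotational symmetry; the remaining 8 people can be arranged in (8)! = 40320 ways.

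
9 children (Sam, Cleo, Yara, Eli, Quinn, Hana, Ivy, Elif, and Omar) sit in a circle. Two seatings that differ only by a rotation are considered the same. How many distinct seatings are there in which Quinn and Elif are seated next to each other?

Glue Quinn and Elif into a block (2 internal orders). Seating 8 units around a circle gives (7)! arrangements.
So 2 × (7)! = 2 × 5040 = 10080.

10080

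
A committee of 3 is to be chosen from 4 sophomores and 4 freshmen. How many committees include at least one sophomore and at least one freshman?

48

With no constraint there are C(8,3) = 56 possible selections.
Subtract selections that omit an entire group: no sophomores → C(4,3) = 4; no freshmen → C(4,3) = 4.
Both groups omitted at once is impossible, so 56 − 8 = 48.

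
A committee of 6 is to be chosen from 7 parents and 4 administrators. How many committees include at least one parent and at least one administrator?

Unrestricted: C(11,6) = 462 ways to pick any 6 of the 11.
Subtract selections that omit an entire group: no parents → C(4,6) = 0; no administrators → C(7,6) = 7.
Both groups omitted at once is impossible, so 462 − 7 = 455.

455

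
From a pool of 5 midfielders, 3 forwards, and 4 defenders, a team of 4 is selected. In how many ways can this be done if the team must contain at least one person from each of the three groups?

270

Unrestricted: C(12,4) = 495 ways to pick any 4 of the 12.
Subtract selections that omit an entire group: no midfielders → C(7,4) = 35; no forwards → C(9,4) = 126; no defenders → C(8,4) = 70.
Add back selections omitting two groups (i.e. drawn from a single group): C(5,4) + C(3,4) + C(4,4) = 6.
By inclusion–exclusion: 495 − 231 + 6 = 270.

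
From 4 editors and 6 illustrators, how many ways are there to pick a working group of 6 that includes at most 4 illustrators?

Split by how many illustrators are chosen (0 through 4).
Sum: C(6,0)·C(4,6) + C(6,1)·C(4,5) + C(6,2)·C(4,4) + C(6,3)·C(4,3) + C(6,4)·C(4,2) = 0 + 0 + 15 + 80 + 90 = 185.

185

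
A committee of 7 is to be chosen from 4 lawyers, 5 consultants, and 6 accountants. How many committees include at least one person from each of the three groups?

With no constraint there are C(15,7) = 6435 possible selections.
Subtract selections that omit an entire group: no lawyers → C(11,7) = 330; no consultants → C(10,7) = 120; no accountants → C(9,7) = 36.
Add back selections omitting two groups (i.e. drawn from a single group): C(4,7) + C(5,7) + C(6,7) = 0.
By inclusion–exclusion: 6435 − 486 + 0 = 5949.

5949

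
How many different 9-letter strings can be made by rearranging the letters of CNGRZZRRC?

Letter multiplicities in CNGRZZRRC: C×2, G×1, N×1, R×3, Z×2.
So there are 9! / (3!·2!·2!) = 15120 distinguishable arrangements.

15120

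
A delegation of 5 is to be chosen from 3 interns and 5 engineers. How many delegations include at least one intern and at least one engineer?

Unrestricted: C(8,5) = 56 ways to pick any 5 of the 8.
Selections missing a whole group: no interns → C(5,5) = 1; no engineers → C(3,5) = 0.
Both groups omitted at once is impossible, so 56 − 1 = 55.

55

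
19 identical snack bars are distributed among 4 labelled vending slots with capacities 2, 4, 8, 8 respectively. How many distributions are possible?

By stars and bars, unrestricted non-negative solutions to x_1+…+x_4 = 19 number C(19+3,3) = 1540.
Subtract solutions that violate a single cap (substitute x_i' = x_i − (cap_i+1)): x_1 ≥ 3 gives C(19,3) = 969; x_2 ≥ 5 gives C(17,3) = 680; x_3 ≥ 9 gives C(13,3) = 286; x_4 ≥ 9 gives C(13,3) = 286. Together 2221.
Add back pairs where two caps are both exceeded: 364 + 120 + 120 + 56 + 56 + 4 = 720.
Subtract triples: 10 + 10 + 0 + 0 = 20.
By inclusion–exclusion the count is 1540 − 2221 + 720 − 20 = 19.

19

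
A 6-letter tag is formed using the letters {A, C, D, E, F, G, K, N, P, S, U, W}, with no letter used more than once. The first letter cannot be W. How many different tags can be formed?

609840

The first letter has 12−1 = 11 choices (anything except W).
The remaining 5 letters are filled from the other 11 symbols without repetition: 11 × 10 × 9 × 8 × 7 = 55440.
Total: 11 × 55440 = 609840.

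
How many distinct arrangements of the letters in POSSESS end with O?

With the last slot taken by O, it remains to arrange the other 6 letters (PSSESS).
Those 6 letters have S appearing 4 times, giving (6)!/(4!) = 30.

30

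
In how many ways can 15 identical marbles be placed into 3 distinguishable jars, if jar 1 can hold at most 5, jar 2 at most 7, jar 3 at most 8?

21

By stars and bars, unrestricted non-negative solutions to x_1+…+x_3 = 15 number C(15+2,2) = 136.
Subtract solutions that violate a single cap (substitute x_i' = x_i − (cap_i+1)): x_1 ≥ 6 gives C(11,2) = 55; x_2 ≥ 8 gives C(9,2) = 36; x_3 ≥ 9 gives C(8,2) = 28. Together 119.
Add back pairs where two caps are both exceeded: 3 + 1 + 0 = 4.
By inclusion–exclusion the count is 136 − 119 + 4 = 21.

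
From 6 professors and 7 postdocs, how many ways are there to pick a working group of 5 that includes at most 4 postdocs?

1266

Split by how many postdocs are chosen (0 through 4).
Sum: C(7,0)·C(6,5) + C(7,1)·C(6,4) + C(7,2)·C(6,3) + C(7,3)·C(6,2) + C(7,4)·C(6,1) = 6 + 105 + 420 + 525 + 210 = 1266.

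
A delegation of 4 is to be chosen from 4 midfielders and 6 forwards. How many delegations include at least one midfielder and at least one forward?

Total 4-person selections from all 10: C(10,4) = 210.
Subtract selections that omit an entire group: no midfielders → C(6,4) = 15; no forwards → C(4,4) = 1.
Both groups omitted at once is impossible, so 210 − 16 = 194.

194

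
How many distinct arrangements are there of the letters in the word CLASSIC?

1260

CLASSIC has 7 letters with C appearing twice and S appearing twice.
Dividing 7! = 5040 by 2!·2! = 4 for the repeated letters gives 1260.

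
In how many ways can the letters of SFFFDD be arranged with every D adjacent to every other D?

Treat the 2 copies of D as a single block. The multiset to arrange is then {DD, F, F, F, S}, 5 items in all.
That gives (5)!/(3!) = 20 arrangements.

20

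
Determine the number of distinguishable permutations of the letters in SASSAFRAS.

2520

Letter multiplicities in SASSAFRAS: A×3, F×1, R×1, S×4.
So there are 9! / (4!·3!) = 2520 distinguishable arrangements.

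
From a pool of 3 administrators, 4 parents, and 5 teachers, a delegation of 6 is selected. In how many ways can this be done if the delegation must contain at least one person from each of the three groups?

805

Unrestricted: C(12,6) = 924 ways to pick any 6 of the 12.
Subtract selections that omit an entire group: no administrators → C(9,6) = 84; no parents → C(8,6) = 28; no teachers → C(7,6) = 7.
Add back selections omitting two groups (i.e. drawn from a single group): C(3,6) + C(4,6) + C(5,6) = 0.
By inclusion–exclusion: 924 − 119 + 0 = 805.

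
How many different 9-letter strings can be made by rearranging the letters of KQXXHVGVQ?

45360

The 9 letters of KQXXHVGVQ have repeats: Q appearing twice, V appearing twice, and X appearing twice.
The number of distinct arrangements is 9!/(2!·2!·2!) = 362880/8 = 45360.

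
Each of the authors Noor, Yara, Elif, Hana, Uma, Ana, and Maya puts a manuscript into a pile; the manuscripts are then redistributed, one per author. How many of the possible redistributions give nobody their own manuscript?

This is the derangement count D_7: permutations of 7 items with no fixed point.
By inclusion–exclusion this is Σ_{j=0}^{7} (−1)^j C(7,j)·(7−j)!.
Computing: 5040 − 5040 + 2520 − 840 + 210 − 42 + 7 − 1 = 1854.

1854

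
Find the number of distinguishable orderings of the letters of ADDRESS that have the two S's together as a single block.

360

Treat the 2 copies of S as a single block. The multiset to arrange is then {SS, A, D, D, E, R}, 6 items in all.
That gives (6)!/(2!) = 360 arrangements.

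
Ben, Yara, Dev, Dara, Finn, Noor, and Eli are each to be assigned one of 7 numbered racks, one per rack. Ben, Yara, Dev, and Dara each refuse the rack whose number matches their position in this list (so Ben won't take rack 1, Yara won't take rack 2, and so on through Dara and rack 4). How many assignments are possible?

2790

Let Aᵢ (for 1 ≤ i ≤ 4) be the placements that put person i in their forbidden rack. Any j of these fix j positions, leaving (7−j)! ways to fill the rest, and there are C(4,j) ways to pick which j.
By inclusion–exclusion, the number of valid placements is Σ_{j=0}^{4} (−1)^j C(4,j)·(7−j)!.
Computing: 5040 − 2880 + 720 − 96 + 6 = 2790.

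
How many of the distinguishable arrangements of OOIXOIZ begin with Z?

With the first slot taken by Z, it remains to arrange the other 6 letters (OOIXOI).
Those 6 letters have I appearing twice and O appearing 3 times, giving (6)!/(3!·2!) = 60.

60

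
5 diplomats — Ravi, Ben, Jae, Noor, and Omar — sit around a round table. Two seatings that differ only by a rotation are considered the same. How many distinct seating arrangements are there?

24

Fix one person's seat to break rotational symmetry; the remaining 4 people can be arranged in (4)! = 24 ways.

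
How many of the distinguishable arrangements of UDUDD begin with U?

Fix U in the first position and arrange the remaining 4 letters.
Those 4 letters have D appearing 3 times, giving (4)!/(3!) = 4.

4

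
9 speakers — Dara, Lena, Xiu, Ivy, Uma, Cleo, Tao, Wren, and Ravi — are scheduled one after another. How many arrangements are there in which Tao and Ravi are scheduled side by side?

Treat {Tao, Ravi} as a single unit. There are 8 units to order, and the pair itself can be ordered 2 ways.
That gives 2 × 8! = 2 × 40320 = 80640.

80640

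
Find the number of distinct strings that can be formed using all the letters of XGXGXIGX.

280

The 8 letters of XGXGXIGX have repeats: G appearing 3 times and X appearing 4 times.
Dividing 8! = 40320 by 4!·3! = 144 for the repeated letters gives 280.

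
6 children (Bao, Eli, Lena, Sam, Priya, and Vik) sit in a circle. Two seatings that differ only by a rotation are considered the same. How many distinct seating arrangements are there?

Around a circle, 6 distinct people have 6!/6 = (5)! = 120 rotationally distinct seatings.

120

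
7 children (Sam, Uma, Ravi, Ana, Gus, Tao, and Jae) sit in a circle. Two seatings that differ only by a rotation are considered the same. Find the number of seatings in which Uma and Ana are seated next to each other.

Treat {Uma, Ana} as one unit (2 internal orders) and seat the resulting 6 units around the table: (5)! circular arrangements.
So 2 × (5)! = 2 × 120 = 240.

240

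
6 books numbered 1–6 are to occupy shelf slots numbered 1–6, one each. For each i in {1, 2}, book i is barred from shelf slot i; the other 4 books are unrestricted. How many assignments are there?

Let Aᵢ (for i ∈ {1, 2}) be the placements that put book i in its forbidden shelf slot. Any j of these fix j positions, leaving (6−j)! ways to fill the rest, and there are C(2,j) ways to pick which j.
By inclusion–exclusion, the number of valid placements is Σ_{j=0}^{2} (−1)^j C(2,j)·(6−j)!.
Computing: 720 − 240 + 24 = 504.

504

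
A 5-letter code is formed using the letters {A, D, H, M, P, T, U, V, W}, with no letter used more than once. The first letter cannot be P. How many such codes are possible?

The first letter has 9−1 = 8 choices (anything except P).
The remaining 4 letters are filled from the other 8 symbols without repetition: 8 × 7 × 6 × 5 = 1680.
Total: 8 × 1680 = 13440.

13440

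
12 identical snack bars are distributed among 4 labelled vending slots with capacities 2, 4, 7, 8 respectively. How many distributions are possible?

Without the upper bounds there are C(15,3) = 455 ways to split 12 among 4 vending slots.
Subtract solutions that violate a single cap (substitute x_i' = x_i − (cap_i+1)): x_1 ≥ 3 gives C(12,3) = 220; x_2 ≥ 5 gives C(10,3) = 120; x_3 ≥ 8 gives C(7,3) = 35; x_4 ≥ 9 gives C(6,3) = 20. Together 395.
Add back pairs where two caps are both exceeded: 35 + 4 + 1 + 0 + 0 + 0 = 40.
By inclusion–exclusion the count is 455 − 395 + 40 = 100.

100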